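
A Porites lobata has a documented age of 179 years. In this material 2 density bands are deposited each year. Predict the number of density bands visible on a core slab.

With 2 density bands per year, 179 years would produce 179 × 2 = 358 density bands.
So 358 density bands should be present.

358 density bands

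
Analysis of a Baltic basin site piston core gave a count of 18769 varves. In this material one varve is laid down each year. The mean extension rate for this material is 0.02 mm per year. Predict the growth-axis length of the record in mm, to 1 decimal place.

375.4 mm

The record spans 18769 years at 0.02 mm per year.
18769 years at 0.02 mm/year gives 0.02 × 18769 = 375.4 mm.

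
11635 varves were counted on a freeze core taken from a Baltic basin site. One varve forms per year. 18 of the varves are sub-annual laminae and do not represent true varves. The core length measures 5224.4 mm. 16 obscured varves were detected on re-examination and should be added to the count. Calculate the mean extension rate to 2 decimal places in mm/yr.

After corrections the count is 11635 − 18 + 16 = 11633 varves.
Mean rate = 5224.4 mm / 11633 years ≈ 0.45 mm/yr.

0.45 mm/yr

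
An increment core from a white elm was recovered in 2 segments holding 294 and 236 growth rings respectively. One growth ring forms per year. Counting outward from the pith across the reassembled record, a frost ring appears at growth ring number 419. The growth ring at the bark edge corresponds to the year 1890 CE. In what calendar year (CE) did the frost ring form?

1779 CE

Total growth rings = 294 + 236 = 530.
530 − 419 = 111 growth rings lie beyond the frost ring toward the bark edge.
The growth ring at the bark edge is 1890 CE, so the frost ring dates to 1890 − 111 = 1779 CE.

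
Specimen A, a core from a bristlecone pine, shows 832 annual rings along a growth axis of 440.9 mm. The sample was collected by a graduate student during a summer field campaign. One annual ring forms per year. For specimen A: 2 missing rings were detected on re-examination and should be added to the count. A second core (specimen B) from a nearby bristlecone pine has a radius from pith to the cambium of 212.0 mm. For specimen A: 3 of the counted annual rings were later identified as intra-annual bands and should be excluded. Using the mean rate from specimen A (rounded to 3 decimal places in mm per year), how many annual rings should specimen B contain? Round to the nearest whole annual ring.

399 annual rings

Specimen A: correcting the raw count gives 832 − 3 + 2 = 831 true annual rings.
A: Mean rate = 440.9 mm / 831 years ≈ 0.531 mm/yr.
For B, 212.0 / 0.531 = 399.25 years ≈ 399 annual rings.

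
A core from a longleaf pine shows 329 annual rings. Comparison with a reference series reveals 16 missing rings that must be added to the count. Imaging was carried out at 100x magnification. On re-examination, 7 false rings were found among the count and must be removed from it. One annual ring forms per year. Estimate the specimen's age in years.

338 years

After corrections the count is 329 − 7 + 16 = 338 annual rings.
One annual ring per year makes the duration 338 years.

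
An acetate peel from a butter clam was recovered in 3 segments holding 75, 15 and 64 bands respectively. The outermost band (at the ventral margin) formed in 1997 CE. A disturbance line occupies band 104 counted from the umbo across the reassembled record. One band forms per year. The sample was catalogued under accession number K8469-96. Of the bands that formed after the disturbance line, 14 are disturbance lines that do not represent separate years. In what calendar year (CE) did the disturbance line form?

Total bands = 75 + 15 + 64 = 154.
The disturbance line sits at band 104 from the umbo, so 154 − 104 = 50 bands formed after it.
50 − 14 false = 36 true bands after the disturbance line.
Counting back 36 years from 1997 CE places the disturbance line in 1997 − 36 = 1961 CE.

1961 CE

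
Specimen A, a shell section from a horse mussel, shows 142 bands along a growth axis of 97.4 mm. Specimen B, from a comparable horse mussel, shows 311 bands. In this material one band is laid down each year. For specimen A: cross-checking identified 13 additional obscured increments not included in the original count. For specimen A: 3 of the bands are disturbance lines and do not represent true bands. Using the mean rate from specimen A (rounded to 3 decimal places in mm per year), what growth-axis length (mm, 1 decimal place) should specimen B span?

Specimen A: after corrections the count is 142 − 3 + 13 = 152 bands.
A: Extension rate ≈ 97.4 / 152 = 0.641 mm per year.
Length of B = 0.641 × 311 = 199.4 mm.

199.4 mm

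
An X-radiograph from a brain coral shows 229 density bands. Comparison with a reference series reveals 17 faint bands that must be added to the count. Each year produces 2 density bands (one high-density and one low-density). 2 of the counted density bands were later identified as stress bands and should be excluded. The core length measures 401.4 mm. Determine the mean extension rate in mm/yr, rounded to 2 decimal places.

3.29 mm/yr

After corrections the count is 229 − 2 + 17 = 244 density bands.
244 density bands at 2 per year is 244 / 2 = 122 years.
Extension rate ≈ 401.4 / 122 = 3.29 mm/yr.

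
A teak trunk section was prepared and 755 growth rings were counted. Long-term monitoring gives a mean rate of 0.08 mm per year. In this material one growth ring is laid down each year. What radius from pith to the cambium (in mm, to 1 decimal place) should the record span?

The record spans 755 years at 0.08 mm per year.
Predicted length = 0.08 mm/year × 755 years = 60.4 mm.

60.4 mm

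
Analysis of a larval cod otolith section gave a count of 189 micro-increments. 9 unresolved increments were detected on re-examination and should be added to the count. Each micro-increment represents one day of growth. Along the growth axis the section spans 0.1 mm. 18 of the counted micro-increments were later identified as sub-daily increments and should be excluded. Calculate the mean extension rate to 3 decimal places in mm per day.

0.001 mm per day

True micro-increment count = 189 − 18 + 9 = 180.
Mean rate = 0.1 mm / 180 days ≈ 0.001 mm per day.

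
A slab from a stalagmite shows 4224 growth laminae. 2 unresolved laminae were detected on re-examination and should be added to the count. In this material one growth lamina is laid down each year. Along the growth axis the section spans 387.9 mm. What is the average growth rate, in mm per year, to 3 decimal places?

0.092 mm per year

Adjusted count: 4224 + 2 = 4226 growth laminae.
387.9 mm over 4226 years gives 387.9 / 4226 ≈ 0.092 mm per year.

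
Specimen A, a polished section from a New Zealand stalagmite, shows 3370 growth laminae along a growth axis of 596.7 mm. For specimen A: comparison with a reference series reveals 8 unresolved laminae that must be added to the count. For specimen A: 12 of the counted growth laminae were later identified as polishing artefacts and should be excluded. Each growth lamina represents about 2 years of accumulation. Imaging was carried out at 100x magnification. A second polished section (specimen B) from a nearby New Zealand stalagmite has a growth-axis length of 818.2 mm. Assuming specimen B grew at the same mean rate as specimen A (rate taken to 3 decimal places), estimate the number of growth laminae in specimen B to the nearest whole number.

4597 growth laminae

Specimen A: adjusted count: 3370 − 12 + 8 = 3366 growth laminae.
Specimen A: 3366 growth laminae at 2 years each span 3366 × 2 = 6732 years.
A: 596.7 mm over 6732 years gives 596.7 / 6732 ≈ 0.089 mm/yr.
Specimen B: 818.2 mm / 0.089 mm per year = 9193.26 years; at 2 years per growth lamina that is 9193.26 / 2 ≈ 4597 growth laminae.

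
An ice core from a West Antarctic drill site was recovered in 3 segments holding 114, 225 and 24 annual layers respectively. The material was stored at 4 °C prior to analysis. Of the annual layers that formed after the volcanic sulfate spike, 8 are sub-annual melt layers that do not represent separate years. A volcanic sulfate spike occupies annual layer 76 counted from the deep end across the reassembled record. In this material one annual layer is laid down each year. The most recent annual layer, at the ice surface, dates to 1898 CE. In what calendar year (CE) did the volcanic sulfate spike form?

Total annual layers = 114 + 225 + 24 = 363.
363 − 76 = 287 annual layers lie beyond the volcanic sulfate spike toward the ice surface.
Removing the 8 false annual layers leaves 287 − 8 = 279 true annual layers beyond the volcanic sulfate spike.
Counting back 279 years from 1898 CE places the volcanic sulfate spike in 1898 − 279 = 1619 CE.

1619 CE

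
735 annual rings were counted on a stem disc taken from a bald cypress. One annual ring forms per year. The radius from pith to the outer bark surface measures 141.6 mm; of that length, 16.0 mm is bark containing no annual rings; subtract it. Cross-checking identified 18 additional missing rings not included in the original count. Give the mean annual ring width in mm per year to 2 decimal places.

0.17 mm per year

True annual ring count = 735 + 18 = 753.
Net length = 141.6 − 16.0 = 125.6 mm.
Extension rate ≈ 125.6 / 753 = 0.17 mm per year.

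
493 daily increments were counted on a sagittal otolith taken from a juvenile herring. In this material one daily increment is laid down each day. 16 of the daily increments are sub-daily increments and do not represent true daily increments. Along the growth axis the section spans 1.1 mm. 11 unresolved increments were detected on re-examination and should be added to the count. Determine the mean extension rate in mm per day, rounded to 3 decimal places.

0.002 mm per day

Correcting the raw count gives 493 − 16 + 11 = 488 true daily increments.
Mean rate = 1.1 mm / 488 days ≈ 0.002 mm per day.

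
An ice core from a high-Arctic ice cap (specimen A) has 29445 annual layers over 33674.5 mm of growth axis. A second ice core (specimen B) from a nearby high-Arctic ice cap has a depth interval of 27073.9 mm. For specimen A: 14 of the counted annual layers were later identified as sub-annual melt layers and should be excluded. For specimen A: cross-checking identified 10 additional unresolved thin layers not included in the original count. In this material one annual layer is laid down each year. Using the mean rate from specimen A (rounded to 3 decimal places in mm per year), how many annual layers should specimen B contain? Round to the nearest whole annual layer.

Specimen A: correcting the raw count gives 29445 − 14 + 10 = 29441 true annual layers.
A: Extension rate ≈ 33674.5 / 29441 = 1.144 mm/yr.
Specimen B: 27073.9 mm / 1.144 mm per year = 23666.00 years ≈ 23666 annual layers.

23666 annual layers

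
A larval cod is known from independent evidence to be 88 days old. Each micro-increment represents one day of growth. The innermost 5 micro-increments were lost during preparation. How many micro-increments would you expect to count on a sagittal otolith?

83 micro-increments

Expected micro-increments over 88 days: 88.
Subtracting the 5 micro-increments not captured gives 88 − 5 = 83 micro-increments in the record.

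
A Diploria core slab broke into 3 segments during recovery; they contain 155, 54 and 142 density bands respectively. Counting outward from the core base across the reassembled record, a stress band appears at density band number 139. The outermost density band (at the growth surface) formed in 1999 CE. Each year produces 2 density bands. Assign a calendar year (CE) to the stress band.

1893 CE

Total density bands = 155 + 54 + 142 = 351.
Between density band 139 and the growth surface there are 351 − 139 = 212 density bands.
Dividing by 2 density bands per year: 212 / 2 = 106 years.
The density band at the growth surface is 1999 CE, so the stress band dates to 1999 − 106 = 1893 CE.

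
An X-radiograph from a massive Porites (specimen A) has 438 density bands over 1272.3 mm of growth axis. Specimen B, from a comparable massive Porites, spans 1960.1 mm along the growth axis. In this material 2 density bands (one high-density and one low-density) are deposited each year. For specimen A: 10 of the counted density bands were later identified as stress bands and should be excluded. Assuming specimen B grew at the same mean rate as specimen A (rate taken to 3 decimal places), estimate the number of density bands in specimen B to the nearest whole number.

659 density bands

Specimen A: after corrections the count is 438 − 10 = 428 density bands.
Specimen A: 428 density bands at 2 per year is 428 / 2 = 214 years.
A: Mean rate = 1272.3 mm / 214 years ≈ 5.945 mm/year.
Specimen B: 1960.1 mm / 5.945 mm per year = 329.71 years; at 2 density bands per year that is 329.71 × 2 ≈ 659 density bands.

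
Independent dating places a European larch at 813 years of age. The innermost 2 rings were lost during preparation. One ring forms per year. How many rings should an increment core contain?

At one ring per year, 813 years correspond to 813 rings.
813 − 2 missed = 811 rings expected in the prepared section.

811 rings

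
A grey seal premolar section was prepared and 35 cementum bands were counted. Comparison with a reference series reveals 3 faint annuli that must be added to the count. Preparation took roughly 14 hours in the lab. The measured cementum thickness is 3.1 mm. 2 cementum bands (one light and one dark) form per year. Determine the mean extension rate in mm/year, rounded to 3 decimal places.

Adjusted count: 35 + 3 = 38 cementum bands.
With 2 cementum bands per year, 38 / 2 = 19 years.
3.1 mm over 19 years gives 3.1 / 19 ≈ 0.163 mm/year.

0.163 mm/year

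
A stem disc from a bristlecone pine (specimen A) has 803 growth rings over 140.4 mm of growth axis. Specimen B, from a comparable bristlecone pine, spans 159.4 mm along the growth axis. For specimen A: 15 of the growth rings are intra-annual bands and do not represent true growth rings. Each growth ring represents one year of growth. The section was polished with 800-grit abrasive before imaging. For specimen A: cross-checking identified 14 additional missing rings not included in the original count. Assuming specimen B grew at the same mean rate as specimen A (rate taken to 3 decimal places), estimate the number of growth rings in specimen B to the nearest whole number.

911 growth rings

Specimen A: adjusted count: 803 − 15 + 14 = 802 growth rings.
A: Extension rate ≈ 140.4 / 802 = 0.175 mm/year.
B spans 159.4 / 0.175 = 910.86 years ≈ 911 growth rings.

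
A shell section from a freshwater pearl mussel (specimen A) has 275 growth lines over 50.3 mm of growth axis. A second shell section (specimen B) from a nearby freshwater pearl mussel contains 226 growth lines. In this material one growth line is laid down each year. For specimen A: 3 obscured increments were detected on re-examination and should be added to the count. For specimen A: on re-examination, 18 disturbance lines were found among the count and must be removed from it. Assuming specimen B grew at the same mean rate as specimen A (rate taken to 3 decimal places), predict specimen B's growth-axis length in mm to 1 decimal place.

43.6 mm

Specimen A: after corrections the count is 275 − 18 + 3 = 260 growth lines.
A: Extension rate ≈ 50.3 / 260 = 0.193 mm/yr.
Length of B = 0.193 × 226 = 43.6 mm.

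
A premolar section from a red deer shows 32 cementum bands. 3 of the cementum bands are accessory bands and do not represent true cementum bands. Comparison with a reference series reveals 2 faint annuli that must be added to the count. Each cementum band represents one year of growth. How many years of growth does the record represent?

31 yr

Adjusted count: 32 − 3 + 2 = 31 cementum bands.
With a one-to-one cementum band periodicity this is 31 years.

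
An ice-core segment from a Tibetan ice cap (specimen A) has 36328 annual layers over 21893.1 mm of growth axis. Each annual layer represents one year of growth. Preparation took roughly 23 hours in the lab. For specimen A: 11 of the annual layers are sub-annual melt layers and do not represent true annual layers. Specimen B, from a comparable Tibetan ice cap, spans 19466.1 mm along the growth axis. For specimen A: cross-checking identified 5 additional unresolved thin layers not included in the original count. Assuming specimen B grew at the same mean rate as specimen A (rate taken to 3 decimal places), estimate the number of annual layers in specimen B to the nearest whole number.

Specimen A: adjusted count: 36328 − 11 + 5 = 36322 annual layers.
A: 21893.1 mm over 36322 years gives 21893.1 / 36322 ≈ 0.603 mm/yr.
B spans 19466.1 / 0.603 = 32282.09 years ≈ 32282 annual layers.

32282 annual layers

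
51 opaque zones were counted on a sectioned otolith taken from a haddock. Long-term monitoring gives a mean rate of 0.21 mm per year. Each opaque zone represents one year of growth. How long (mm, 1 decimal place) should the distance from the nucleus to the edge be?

10.7 mm

The record spans 51 years at 0.21 mm per year.
Predicted length = 0.21 mm/year × 51 years = 10.7 mm.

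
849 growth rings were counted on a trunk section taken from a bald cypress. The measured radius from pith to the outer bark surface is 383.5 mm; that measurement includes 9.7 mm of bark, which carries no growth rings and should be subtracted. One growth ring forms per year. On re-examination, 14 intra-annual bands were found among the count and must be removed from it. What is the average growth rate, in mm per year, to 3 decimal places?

True growth ring count = 849 − 14 = 835.
The growth record spans 383.5 − 9.7 = 373.8 mm.
Extension rate ≈ 373.8 / 835 = 0.448 mm per year.

0.448 mm per year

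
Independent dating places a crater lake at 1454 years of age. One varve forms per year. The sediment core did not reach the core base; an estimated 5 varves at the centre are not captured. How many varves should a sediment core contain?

1449 varves

Expected varves over 1454 years: 1454.
Less the 5 uncaptured varves: 1454 − 5 = 1449.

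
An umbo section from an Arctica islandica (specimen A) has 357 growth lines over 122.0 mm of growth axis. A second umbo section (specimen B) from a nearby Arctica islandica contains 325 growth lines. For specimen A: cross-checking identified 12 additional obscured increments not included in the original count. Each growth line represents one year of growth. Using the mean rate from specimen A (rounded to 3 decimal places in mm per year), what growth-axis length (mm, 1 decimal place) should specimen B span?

Specimen A: after corrections the count is 357 + 12 = 369 growth lines.
A: Extension rate ≈ 122.0 / 369 = 0.331 mm/year.
B's length ≈ 0.331 × 325 = 107.6 mm.

107.6 mm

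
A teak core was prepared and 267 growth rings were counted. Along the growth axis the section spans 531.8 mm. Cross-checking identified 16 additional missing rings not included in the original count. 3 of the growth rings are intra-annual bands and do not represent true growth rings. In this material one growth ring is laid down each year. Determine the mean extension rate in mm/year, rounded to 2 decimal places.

1.90 mm/year

After corrections the count is 267 − 3 + 16 = 280 growth rings.
Extension rate ≈ 531.8 / 280 = 1.90 mm/year.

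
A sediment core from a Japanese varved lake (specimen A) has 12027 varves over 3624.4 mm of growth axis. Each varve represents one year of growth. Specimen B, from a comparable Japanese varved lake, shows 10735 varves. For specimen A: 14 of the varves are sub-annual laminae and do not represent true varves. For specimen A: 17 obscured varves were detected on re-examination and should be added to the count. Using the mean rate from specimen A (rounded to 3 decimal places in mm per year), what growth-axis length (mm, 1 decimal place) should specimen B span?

3231.2 mm

Specimen A: correcting the raw count gives 12027 − 14 + 17 = 12030 true varves.
A: Mean rate = 3624.4 mm / 12030 years ≈ 0.301 mm/yr.
For B, 0.301 mm/year × 10735 years = 3231.2 mm.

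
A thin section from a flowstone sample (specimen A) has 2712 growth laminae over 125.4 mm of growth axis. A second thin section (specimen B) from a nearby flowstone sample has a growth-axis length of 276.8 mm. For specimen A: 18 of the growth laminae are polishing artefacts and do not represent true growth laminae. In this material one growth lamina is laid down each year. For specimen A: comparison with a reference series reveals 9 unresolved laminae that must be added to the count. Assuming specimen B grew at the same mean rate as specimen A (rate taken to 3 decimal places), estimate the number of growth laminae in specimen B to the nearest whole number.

Specimen A: adjusted count: 2712 − 18 + 9 = 2703 growth laminae.
A: 125.4 mm over 2703 years gives 125.4 / 2703 ≈ 0.046 mm/year.
B spans 276.8 / 0.046 = 6017.39 years ≈ 6017 growth laminae.

6017 growth laminae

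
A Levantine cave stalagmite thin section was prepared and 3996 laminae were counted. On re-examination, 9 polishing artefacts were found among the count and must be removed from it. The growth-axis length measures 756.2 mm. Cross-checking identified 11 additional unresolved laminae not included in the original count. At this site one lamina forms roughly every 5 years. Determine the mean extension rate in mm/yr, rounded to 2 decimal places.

Adjusted count: 3996 − 9 + 11 = 3998 laminae.
3998 laminae at 5 years each span 3998 × 5 = 19990 years.
Mean rate = 756.2 mm / 19990 years ≈ 0.04 mm/yr.

0.04 mm/yr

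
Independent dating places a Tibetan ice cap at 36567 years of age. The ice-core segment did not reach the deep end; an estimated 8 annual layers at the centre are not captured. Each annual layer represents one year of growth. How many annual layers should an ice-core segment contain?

At one annual layer per year, 36567 years correspond to 36567 annual layers.
Subtracting the 8 annual layers not captured gives 36567 − 8 = 36559 annual layers in the record.

36559 annual layers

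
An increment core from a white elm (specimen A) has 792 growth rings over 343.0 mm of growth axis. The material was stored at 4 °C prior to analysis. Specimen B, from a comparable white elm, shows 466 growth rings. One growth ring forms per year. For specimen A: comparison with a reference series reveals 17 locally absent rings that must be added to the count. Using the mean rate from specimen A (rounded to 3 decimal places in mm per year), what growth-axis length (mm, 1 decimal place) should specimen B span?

197.6 mm

Specimen A: correcting the raw count gives 792 + 17 = 809 true growth rings.
A: Extension rate ≈ 343.0 / 809 = 0.424 mm/year.
For B, 0.424 mm/year × 466 years = 197.6 mm.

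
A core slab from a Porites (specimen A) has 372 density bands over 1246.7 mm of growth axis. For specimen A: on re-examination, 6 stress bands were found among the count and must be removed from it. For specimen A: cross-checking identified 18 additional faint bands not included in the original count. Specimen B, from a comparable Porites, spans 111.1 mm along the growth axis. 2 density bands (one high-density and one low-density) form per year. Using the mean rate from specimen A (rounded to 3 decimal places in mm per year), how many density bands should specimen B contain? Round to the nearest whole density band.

Specimen A: after corrections the count is 372 − 6 + 18 = 384 density bands.
Specimen A: 384 density bands at 2 per year is 384 / 2 = 192 years.
A: 1246.7 mm over 192 years gives 1246.7 / 192 ≈ 6.493 mm per year.
B spans 111.1 / 6.493 = 17.11 years; at 2 density bands per year that is 17.11 × 2 ≈ 34 density bands.

34 density bands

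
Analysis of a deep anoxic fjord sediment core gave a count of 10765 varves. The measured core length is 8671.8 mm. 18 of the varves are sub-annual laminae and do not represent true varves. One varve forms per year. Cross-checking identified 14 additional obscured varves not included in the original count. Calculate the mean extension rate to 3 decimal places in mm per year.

True varve count = 10765 − 18 + 14 = 10761.
8671.8 mm over 10761 years gives 8671.8 / 10761 ≈ 0.806 mm per year.

0.806 mm per year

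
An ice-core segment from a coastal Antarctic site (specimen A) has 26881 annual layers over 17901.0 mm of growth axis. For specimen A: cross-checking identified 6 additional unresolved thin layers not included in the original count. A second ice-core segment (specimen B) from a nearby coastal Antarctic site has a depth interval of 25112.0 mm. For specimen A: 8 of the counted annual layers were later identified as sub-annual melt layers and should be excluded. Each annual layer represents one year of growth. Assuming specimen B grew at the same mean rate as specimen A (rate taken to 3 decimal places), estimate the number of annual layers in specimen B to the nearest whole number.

Specimen A: correcting the raw count gives 26881 − 8 + 6 = 26879 true annual layers.
A: 17901.0 mm over 26879 years gives 17901.0 / 26879 ≈ 0.666 mm per year.
Specimen B: 25112.0 mm / 0.666 mm per year = 37705.71 years ≈ 37706 annual layers.

37706 annual layers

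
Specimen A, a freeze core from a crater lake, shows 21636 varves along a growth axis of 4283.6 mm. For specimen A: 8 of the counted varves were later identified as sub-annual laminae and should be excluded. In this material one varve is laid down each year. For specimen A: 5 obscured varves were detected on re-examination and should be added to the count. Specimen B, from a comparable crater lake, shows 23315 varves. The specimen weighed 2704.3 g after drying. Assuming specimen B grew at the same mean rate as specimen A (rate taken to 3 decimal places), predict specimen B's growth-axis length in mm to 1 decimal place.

Specimen A: true varve count = 21636 − 8 + 5 = 21633.
A: Mean rate = 4283.6 mm / 21633 years ≈ 0.198 mm/yr.
For B, 0.198 mm/year × 23315 years = 4616.4 mm.

4616.4 mm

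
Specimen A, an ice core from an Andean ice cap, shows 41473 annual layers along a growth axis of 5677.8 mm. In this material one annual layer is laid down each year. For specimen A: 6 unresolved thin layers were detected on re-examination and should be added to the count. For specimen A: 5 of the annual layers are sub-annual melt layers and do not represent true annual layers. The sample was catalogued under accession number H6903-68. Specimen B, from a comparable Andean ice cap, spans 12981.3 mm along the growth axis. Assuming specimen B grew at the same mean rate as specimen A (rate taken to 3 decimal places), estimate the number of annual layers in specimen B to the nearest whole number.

94754 annual layers

Specimen A: adjusted count: 41473 − 5 + 6 = 41474 annual layers.
A: 5677.8 mm over 41474 years gives 5677.8 / 41474 ≈ 0.137 mm per year.
B spans 12981.3 / 0.137 = 94754.01 years ≈ 94754 annual layers.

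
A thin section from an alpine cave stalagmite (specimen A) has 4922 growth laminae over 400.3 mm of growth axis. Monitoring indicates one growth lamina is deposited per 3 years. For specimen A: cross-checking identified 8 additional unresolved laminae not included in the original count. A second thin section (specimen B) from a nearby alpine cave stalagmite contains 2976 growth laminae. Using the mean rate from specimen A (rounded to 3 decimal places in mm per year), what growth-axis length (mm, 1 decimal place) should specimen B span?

Specimen A: after corrections the count is 4922 + 8 = 4930 growth laminae.
Specimen A: 4930 growth laminae at 3 years each span 4930 × 3 = 14790 years.
A: 400.3 mm over 14790 years gives 400.3 / 14790 ≈ 0.027 mm per year.
Specimen B: multiplying by 3 years per growth lamina: 2976 × 3 = 8928 years. Length of B = 0.027 × 8928 = 241.1 mm.

241.1 mm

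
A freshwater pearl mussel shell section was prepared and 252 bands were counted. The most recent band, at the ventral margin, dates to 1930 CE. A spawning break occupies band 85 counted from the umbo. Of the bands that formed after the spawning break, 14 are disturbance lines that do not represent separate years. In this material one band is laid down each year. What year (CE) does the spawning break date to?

Between band 85 and the ventral margin there are 252 − 85 = 167 bands.
Excluding 14 false bands: 167 − 14 = 153.
The band at the ventral margin is 1930 CE, so the spawning break dates to 1930 − 153 = 1777 CE.

1777 CE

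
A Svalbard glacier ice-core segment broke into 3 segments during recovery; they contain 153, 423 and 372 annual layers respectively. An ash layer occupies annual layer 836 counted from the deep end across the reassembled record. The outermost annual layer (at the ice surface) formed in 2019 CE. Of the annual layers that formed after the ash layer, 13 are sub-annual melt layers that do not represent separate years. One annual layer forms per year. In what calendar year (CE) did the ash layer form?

Total annual layers = 153 + 423 + 372 = 948.
The ash layer sits at annual layer 836 from the deep end, so 948 − 836 = 112 annual layers formed after it.
Removing the 13 false annual layers leaves 112 − 13 = 99 true annual layers beyond the ash layer.
Counting back 99 years from 2019 CE places the ash layer in 2019 − 99 = 1920 CE.

1920 CE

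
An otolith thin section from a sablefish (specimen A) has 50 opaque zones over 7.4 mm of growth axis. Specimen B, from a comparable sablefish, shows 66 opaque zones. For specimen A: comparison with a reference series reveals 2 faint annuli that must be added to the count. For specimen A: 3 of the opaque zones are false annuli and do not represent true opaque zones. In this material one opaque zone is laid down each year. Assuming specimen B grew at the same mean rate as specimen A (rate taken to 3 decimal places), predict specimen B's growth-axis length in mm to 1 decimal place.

Specimen A: adjusted count: 50 − 3 + 2 = 49 opaque zones.
A: Mean rate = 7.4 mm / 49 years ≈ 0.151 mm per year.
B's length ≈ 0.151 × 66 = 10.0 mm.

10.0 mm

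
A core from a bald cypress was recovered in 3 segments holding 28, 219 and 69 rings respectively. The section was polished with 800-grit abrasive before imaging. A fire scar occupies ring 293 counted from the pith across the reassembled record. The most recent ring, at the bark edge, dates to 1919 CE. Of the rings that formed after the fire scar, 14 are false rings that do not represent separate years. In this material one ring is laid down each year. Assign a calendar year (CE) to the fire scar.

Total rings = 28 + 219 + 69 = 316.
Between ring 293 and the bark edge there are 316 − 293 = 23 rings.
Removing the 14 false rings leaves 23 − 14 = 9 true rings beyond the fire scar.
The ring at the bark edge is 1919 CE, so the fire scar dates to 1919 − 9 = 1910 CE.

1910 CE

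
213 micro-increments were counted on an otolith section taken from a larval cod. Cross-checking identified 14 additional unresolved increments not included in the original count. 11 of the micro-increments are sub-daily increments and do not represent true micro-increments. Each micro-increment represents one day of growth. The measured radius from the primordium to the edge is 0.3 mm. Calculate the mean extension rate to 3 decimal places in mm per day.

0.001 mm per day

True micro-increment count = 213 − 11 + 14 = 216.
0.3 mm over 216 days gives 0.3 / 216 ≈ 0.001 mm per day.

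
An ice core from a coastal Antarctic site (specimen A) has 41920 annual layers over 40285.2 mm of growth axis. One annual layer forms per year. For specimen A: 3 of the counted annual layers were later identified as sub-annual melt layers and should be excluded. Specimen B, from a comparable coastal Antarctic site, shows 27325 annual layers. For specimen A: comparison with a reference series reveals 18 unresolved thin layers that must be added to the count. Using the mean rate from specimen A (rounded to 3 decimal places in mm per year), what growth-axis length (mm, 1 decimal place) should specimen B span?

Specimen A: after corrections the count is 41920 − 3 + 18 = 41935 annual layers.
A: Mean rate = 40285.2 mm / 41935 years ≈ 0.961 mm per year.
B's length ≈ 0.961 × 27325 = 26259.3 mm.

26259.3 mm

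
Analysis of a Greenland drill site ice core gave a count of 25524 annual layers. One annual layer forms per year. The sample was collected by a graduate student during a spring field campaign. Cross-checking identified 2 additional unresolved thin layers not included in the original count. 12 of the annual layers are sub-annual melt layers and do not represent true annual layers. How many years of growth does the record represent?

25514 years

After corrections the count is 25524 − 12 + 2 = 25514 annual layers.
One annual layer per year makes the duration 25514 years.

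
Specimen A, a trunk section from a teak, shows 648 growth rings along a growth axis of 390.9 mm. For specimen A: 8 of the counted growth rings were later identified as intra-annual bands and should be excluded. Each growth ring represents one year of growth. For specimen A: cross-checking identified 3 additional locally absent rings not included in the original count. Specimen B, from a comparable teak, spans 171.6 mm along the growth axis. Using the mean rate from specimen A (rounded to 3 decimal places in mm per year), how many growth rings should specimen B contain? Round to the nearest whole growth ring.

Specimen A: adjusted count: 648 − 8 + 3 = 643 growth rings.
A: Extension rate ≈ 390.9 / 643 = 0.608 mm per year.
For B, 171.6 / 0.608 = 282.24 years ≈ 282 growth rings.

282 growth rings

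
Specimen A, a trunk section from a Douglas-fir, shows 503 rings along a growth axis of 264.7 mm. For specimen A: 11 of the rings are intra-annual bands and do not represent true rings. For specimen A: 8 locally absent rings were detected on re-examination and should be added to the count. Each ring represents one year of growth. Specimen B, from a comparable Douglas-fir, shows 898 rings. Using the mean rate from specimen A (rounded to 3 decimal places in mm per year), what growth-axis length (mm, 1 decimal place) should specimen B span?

Specimen A: correcting the raw count gives 503 − 11 + 8 = 500 true rings.
A: Mean rate = 264.7 mm / 500 years ≈ 0.529 mm/yr.
For B, 0.529 mm/year × 898 years = 475.0 mm.

475.0 mm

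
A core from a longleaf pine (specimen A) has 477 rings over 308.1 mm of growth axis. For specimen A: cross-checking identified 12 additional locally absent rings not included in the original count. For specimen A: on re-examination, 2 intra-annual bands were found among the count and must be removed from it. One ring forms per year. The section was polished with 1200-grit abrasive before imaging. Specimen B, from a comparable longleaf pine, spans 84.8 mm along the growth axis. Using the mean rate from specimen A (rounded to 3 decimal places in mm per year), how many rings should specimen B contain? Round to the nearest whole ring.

134 rings

Specimen A: correcting the raw count gives 477 − 2 + 12 = 487 true rings.
A: Mean rate = 308.1 mm / 487 years ≈ 0.633 mm per year.
Specimen B: 84.8 mm / 0.633 mm per year = 133.97 years ≈ 134 rings.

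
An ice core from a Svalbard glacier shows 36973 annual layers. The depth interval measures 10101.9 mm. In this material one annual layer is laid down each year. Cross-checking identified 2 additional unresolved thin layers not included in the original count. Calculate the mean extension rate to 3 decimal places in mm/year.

Correcting the raw count gives 36973 + 2 = 36975 true annual layers.
10101.9 mm over 36975 years gives 10101.9 / 36975 ≈ 0.273 mm/year.

0.273 mm/year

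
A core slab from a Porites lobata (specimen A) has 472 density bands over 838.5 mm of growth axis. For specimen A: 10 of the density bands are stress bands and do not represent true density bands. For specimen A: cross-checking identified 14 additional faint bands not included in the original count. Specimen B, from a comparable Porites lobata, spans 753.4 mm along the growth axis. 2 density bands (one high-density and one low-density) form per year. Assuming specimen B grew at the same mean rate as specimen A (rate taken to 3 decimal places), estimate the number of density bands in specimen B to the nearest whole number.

428 density bands

Specimen A: adjusted count: 472 − 10 + 14 = 476 density bands.
Specimen A: 476 density bands at 2 per year is 476 / 2 = 238 years.
A: Mean rate = 838.5 mm / 238 years ≈ 3.523 mm per year.
For B, 753.4 / 3.523 = 213.85 years; at 2 density bands per year that is 213.85 × 2 ≈ 428 density bands.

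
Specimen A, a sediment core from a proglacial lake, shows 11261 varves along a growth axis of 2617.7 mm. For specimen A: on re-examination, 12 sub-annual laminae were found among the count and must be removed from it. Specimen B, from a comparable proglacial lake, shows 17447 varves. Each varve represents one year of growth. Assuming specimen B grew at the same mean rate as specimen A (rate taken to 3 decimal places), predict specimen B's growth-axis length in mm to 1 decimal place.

4065.2 mm

Specimen A: correcting the raw count gives 11261 − 12 = 11249 true varves.
A: Extension rate ≈ 2617.7 / 11249 = 0.233 mm per year.
B's length ≈ 0.233 × 17447 = 4065.2 mm.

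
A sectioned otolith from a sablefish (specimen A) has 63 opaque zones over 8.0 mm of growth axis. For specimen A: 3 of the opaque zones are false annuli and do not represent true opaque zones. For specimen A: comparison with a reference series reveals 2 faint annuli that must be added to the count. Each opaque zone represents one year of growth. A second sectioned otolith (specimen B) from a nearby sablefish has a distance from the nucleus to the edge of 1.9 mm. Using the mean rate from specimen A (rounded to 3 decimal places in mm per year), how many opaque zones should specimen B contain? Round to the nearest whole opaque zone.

15 opaque zones

Specimen A: correcting the raw count gives 63 − 3 + 2 = 62 true opaque zones.
A: Extension rate ≈ 8.0 / 62 = 0.129 mm/yr.
Specimen B: 1.9 mm / 0.129 mm per year = 14.73 years ≈ 15 opaque zones.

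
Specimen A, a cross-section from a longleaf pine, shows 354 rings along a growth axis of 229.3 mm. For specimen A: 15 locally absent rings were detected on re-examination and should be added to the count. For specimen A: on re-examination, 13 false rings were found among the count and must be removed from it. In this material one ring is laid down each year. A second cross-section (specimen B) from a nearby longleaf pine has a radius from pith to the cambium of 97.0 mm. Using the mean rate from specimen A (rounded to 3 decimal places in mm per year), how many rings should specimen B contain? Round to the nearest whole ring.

151 rings

Specimen A: correcting the raw count gives 354 − 13 + 15 = 356 true rings.
A: Extension rate ≈ 229.3 / 356 = 0.644 mm/year.
B spans 97.0 / 0.644 = 150.62 years ≈ 151 rings.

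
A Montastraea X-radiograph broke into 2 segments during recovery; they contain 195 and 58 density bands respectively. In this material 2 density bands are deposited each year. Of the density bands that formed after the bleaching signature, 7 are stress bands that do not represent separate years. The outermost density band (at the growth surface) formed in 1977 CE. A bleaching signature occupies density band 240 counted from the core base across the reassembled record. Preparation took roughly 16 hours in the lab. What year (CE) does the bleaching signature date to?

1974 CE

Total density bands = 195 + 58 = 253.
The bleaching signature sits at density band 240 from the core base, so 253 − 240 = 13 density bands formed after it.
Excluding 7 false density bands: 13 − 7 = 6.
6 density bands at 2 per year is 6 / 2 = 3 years.
The density band at the growth surface is 1977 CE, so the bleaching signature dates to 1977 − 3 = 1974 CE.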